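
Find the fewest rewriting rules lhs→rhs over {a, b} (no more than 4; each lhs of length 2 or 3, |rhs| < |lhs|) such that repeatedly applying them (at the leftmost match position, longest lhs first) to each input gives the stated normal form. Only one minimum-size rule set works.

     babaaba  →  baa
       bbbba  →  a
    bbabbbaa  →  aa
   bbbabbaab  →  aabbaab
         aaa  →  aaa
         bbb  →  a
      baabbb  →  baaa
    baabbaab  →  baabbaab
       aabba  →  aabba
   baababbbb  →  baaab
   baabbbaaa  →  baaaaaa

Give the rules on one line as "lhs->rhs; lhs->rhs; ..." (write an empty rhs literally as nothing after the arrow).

aba->a; bab->b; bbb->a

  | babaaba => baaba => baa
  | bbbba => aba => a
  | bbabbbaa => bbbbaa => abaa => aa
  | bbbabbaab => aabbaab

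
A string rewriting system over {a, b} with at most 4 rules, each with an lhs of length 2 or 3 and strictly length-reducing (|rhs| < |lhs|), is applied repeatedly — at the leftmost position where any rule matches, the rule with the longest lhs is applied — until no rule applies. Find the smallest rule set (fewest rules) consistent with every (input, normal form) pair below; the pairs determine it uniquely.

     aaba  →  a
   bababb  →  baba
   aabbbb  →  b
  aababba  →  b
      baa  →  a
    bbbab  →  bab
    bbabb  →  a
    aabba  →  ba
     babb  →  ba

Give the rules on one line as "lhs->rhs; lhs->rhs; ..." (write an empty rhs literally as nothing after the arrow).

aa->b; baa->a; bb->

  | aaba => bba => a
  | bababb => baba
  | aabbbb => bbbbb => bbb => b
  | aababba => bbabba => abba => aa => b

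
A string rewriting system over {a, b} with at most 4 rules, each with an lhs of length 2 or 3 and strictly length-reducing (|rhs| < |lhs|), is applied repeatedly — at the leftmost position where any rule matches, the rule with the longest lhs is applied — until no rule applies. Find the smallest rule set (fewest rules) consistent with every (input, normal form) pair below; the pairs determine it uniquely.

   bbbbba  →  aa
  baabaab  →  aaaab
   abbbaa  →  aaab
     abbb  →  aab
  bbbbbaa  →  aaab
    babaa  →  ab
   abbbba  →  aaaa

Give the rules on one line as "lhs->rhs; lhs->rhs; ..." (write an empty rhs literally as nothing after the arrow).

ba->; baa->ab; bb->a

  | bbbbba => abbba => aaba => aa
  | baabaab => abbaab => aaaab
  | abbbaa => aabaa => aaab
  | abbb => aab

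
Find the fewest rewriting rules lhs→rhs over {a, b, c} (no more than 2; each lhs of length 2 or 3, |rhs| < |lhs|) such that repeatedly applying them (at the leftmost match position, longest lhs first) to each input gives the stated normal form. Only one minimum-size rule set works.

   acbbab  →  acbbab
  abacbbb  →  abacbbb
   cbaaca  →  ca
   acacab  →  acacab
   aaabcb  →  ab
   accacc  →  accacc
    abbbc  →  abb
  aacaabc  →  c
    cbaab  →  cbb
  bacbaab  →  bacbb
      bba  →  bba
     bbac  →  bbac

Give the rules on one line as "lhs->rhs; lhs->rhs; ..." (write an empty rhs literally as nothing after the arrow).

  | acbbab
  | abacbbb
  | cbaaca => cbca => ca
  | acacab

aa->; bc->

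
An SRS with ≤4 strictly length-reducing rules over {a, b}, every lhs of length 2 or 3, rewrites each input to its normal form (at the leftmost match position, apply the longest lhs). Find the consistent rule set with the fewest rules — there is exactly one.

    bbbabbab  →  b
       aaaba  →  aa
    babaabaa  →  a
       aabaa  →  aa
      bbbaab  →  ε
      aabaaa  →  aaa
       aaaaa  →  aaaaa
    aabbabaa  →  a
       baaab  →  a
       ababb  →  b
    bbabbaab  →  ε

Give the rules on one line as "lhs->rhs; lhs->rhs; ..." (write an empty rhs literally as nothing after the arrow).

ab->; aba->; ba->; bb->b

  | bbbabbab => bbabbab => babbab => bbab => bab => b
  | aaaba => aa
  | babaabaa => baabaa => abaa => a
  | aabaa => aa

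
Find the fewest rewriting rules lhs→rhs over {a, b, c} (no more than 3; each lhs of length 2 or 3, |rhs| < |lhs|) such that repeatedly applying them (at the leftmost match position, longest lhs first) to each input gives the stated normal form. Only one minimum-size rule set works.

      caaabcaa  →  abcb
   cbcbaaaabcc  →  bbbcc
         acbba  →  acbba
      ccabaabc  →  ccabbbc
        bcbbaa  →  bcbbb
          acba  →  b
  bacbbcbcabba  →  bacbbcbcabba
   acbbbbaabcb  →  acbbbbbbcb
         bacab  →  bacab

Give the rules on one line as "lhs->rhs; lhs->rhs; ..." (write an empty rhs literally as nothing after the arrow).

aa->b; cba->a

  | caaabcaa => cbabcaa => abcaa => abcb
  | cbcbaaaabcc => cbaaaabcc => aaaabcc => baabcc => bbbcc
  | acbba
  | ccabaabc => ccabbbc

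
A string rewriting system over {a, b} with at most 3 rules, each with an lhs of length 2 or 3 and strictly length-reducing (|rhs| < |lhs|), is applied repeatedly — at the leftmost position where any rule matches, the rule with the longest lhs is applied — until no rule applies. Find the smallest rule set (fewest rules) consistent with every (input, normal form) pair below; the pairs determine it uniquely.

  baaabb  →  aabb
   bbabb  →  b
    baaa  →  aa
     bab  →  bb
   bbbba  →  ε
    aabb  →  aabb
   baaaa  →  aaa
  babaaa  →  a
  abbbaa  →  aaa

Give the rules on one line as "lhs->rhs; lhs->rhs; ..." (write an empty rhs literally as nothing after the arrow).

ba->; bab->bb; bbb->

  | baaabb => aabb
  | bbabb => bbbb => b
  | baaa => aa
  | bab => bb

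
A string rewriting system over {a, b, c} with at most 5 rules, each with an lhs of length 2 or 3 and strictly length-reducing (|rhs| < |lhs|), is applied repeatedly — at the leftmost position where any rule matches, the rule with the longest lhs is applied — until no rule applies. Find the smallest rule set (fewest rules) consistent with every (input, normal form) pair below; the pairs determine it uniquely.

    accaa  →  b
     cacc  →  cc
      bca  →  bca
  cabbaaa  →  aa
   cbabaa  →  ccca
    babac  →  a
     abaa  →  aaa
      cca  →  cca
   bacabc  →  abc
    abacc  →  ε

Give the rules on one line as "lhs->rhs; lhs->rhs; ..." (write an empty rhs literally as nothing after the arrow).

ac->; ba->a; caa->b; cba->cc

  | accaa => caa => b
  | cacc => cc
  | bca
  | cabbaaa => cabaaa => caaaa => baa => aa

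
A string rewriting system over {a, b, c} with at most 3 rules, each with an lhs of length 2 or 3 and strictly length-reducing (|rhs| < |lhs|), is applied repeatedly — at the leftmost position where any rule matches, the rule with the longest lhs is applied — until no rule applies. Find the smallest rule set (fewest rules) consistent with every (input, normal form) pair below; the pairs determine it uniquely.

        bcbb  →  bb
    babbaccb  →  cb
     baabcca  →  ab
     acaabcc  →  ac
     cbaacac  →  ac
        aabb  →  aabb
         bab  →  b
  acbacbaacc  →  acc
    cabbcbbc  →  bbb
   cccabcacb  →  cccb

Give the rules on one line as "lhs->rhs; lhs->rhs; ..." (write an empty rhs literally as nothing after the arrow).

  | bcbb => bb
  | babbaccb => bbaccb => bccb => cb
  | baabcca => abcca => aca => ab
  | acaabcc => ababcc => abcc => ac

ba->; bc->; ca->b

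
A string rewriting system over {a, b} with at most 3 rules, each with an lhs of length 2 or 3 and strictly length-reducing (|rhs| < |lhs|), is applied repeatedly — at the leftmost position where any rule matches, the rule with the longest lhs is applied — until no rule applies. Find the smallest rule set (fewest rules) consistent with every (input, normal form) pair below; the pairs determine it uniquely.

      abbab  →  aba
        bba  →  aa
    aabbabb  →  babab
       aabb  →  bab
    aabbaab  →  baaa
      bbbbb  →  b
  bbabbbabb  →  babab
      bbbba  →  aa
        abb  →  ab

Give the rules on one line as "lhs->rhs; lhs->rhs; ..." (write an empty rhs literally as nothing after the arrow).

  | abbab => aaab => aba
  | bba => aa
  | aabbabb => bababb => babab
  | aabb => bab

aab->ba; bb->b; bba->aa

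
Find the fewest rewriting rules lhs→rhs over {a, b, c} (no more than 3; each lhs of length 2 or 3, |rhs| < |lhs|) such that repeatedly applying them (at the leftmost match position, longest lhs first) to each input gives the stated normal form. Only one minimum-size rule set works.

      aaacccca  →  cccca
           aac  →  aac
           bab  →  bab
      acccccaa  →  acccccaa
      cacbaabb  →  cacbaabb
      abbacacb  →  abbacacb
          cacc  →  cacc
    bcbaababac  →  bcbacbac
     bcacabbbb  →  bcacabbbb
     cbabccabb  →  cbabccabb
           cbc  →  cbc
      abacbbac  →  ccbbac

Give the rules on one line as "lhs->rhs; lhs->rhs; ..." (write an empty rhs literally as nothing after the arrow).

aaa->; aba->c

  | aaacccca => cccca
  | aac
  | bab
  | acccccaa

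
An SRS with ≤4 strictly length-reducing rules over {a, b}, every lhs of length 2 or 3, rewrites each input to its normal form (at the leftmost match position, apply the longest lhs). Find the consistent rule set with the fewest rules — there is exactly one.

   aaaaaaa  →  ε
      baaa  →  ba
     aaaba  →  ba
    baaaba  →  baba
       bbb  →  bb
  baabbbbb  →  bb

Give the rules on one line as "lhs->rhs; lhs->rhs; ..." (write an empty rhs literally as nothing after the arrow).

  | aaaaaaa => aaaaaa => aaaaa => aaaa => aaa => aa => ε
  | baaa => ba
  | aaaba => aaba => ba
  | baaaba => baba

aa->; aaa->aa; baa->b; bbb->bb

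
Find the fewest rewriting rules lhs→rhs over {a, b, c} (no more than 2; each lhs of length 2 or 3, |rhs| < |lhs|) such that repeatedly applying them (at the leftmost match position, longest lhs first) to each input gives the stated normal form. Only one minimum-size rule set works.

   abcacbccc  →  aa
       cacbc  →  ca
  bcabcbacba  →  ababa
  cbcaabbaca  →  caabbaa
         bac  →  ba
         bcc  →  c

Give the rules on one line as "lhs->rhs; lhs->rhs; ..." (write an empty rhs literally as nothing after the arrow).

  | abcacbccc => aacbccc => aabccc => aacc => aac => aa
  | cacbc => cabc => ca
  | bcabcbacba => abcbacba => abacba => ababa
  | cbcaabbaca => caabbaca => caabbaa

ac->a; bc->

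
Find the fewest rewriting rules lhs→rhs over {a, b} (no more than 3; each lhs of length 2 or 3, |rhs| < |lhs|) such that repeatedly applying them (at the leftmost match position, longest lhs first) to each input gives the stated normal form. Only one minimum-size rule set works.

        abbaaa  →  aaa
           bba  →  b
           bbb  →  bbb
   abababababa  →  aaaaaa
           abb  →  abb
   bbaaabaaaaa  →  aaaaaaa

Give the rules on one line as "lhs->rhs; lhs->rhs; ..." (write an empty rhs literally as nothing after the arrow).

ba->a; bba->b

  | abbaaa => abaa => aaa
  | bba => b
  | bbb
  | abababababa => aababababa => aaabababa => aaaababa => aaaaaba => aaaaaa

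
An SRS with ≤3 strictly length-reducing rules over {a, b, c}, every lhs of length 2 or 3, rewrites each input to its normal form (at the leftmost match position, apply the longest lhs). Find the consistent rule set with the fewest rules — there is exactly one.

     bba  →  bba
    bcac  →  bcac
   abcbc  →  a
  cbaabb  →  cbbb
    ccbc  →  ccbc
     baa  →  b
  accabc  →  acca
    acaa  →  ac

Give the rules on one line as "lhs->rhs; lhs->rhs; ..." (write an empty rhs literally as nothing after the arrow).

  | bba
  | bcac
  | abcbc => abc => a
  | cbaabb => cbbb

aa->; abc->a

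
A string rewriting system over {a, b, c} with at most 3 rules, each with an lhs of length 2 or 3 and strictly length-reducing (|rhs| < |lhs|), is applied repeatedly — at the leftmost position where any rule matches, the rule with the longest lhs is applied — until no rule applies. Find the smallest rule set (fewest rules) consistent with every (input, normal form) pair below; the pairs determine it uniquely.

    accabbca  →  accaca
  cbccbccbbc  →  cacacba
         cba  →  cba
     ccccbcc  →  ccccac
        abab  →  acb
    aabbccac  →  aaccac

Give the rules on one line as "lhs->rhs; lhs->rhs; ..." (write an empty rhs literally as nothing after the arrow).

  | accabbca => accabaa => accaca
  | cbccbccbbc => cacbccbbc => cacacbbc => cacacba
  | cba
  | ccccbcc => ccccac

aba->ac; bc->a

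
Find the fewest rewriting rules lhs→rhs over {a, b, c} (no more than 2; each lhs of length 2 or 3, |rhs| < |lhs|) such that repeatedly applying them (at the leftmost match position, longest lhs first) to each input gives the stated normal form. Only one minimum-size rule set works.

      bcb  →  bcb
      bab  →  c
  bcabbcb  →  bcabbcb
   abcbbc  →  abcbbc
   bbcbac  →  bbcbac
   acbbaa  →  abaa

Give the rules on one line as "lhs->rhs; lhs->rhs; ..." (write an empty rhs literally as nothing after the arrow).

acb->a; bab->c

  | bcb
  | bab => c
  | bcabbcb
  | abcbbc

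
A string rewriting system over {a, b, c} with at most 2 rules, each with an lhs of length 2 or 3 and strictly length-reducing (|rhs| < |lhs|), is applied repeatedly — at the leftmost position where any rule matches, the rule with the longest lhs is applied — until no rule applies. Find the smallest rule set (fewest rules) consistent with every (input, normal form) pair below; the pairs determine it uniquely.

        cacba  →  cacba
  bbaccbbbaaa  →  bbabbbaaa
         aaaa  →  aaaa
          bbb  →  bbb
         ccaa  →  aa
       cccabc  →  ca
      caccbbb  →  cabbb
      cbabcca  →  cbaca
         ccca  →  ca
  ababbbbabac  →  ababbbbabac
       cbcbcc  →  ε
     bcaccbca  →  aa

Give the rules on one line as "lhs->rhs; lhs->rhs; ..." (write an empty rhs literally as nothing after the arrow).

bc->; cc->

  | cacba
  | bbaccbbbaaa => bbabbbaaa
  | aaaa
  | bbb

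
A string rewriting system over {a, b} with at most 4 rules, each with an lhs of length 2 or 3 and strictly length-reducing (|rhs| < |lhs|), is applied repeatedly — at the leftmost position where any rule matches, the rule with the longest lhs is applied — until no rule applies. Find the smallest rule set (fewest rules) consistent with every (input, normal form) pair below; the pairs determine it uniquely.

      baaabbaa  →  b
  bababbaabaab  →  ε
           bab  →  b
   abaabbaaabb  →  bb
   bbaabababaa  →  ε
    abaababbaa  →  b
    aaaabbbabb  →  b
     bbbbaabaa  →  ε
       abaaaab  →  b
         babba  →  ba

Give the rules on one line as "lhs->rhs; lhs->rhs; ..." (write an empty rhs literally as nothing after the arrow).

  | baaabbaa => babbaa => babaa => baa => b
  | bababbaabaab => babbaabaab => babaabaab => baabaab => bbaab => abab => ab => ε
  | bab => b
  | abaabbaaabb => aabbaaabb => bbaaabb => abaabb => aabb => bb

aa->; ab->; abb->ab; bba->ab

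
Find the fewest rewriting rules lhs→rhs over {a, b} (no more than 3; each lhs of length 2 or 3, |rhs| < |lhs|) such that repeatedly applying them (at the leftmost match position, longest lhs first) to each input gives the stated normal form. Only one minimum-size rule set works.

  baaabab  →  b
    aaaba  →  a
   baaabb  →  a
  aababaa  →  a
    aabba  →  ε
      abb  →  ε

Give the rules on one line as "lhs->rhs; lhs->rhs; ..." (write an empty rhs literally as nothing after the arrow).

  | baaabab => aabab => bab => b
  | aaaba => aba => a
  | baaabb => aabb => bb => a
  | aababaa => babaa => baa => a

aa->; ba->; bb->a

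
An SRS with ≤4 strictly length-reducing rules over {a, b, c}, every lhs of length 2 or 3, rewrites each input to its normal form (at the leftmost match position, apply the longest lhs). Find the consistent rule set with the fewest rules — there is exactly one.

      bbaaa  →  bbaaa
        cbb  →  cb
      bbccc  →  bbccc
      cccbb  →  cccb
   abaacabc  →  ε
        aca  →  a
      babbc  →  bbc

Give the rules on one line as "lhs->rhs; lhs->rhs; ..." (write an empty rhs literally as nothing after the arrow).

ab->; ac->; cbb->cb

  | bbaaa
  | cbb => cb
  | bbccc
  | cccbb => cccb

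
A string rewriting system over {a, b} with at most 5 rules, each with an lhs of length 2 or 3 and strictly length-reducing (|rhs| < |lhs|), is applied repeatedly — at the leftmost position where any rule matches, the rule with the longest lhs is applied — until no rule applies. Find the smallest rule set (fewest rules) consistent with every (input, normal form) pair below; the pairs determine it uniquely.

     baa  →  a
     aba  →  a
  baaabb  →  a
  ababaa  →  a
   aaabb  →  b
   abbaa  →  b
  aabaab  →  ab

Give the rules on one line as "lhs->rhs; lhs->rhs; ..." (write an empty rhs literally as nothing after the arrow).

  | baa => a
  | aba => a
  | baaabb => aabb => abb => a
  | ababaa => abaa => aa => a

aa->a; aaa->b; ba->; bb->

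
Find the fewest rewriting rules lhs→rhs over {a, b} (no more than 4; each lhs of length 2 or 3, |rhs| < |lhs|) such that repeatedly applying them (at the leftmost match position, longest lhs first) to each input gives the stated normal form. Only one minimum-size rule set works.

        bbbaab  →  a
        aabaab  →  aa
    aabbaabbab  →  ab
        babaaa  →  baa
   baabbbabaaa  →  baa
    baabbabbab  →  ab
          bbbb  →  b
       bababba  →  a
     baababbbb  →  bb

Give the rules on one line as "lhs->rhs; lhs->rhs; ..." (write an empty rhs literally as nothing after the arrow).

aab->a; aba->; abb->; bbb->

  | bbbaab => aab => a
  | aabaab => aaab => aa
  | aabbaabbab => abaabbab => abbab => ab
  | babaaa => baa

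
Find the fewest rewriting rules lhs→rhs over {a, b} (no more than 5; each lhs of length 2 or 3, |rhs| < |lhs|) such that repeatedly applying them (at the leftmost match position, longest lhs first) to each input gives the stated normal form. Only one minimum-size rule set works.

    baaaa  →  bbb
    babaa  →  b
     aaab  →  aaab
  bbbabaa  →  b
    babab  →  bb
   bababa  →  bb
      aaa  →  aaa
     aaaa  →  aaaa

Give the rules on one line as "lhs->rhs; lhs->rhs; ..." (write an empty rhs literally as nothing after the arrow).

aba->b; ba->b; baa->bb; bab->ab

  | baaaa => bbaa => bbb
  | babaa => abaa => ba => b
  | aaab
  | bbbabaa => bbabaa => babaa => abaa => ba => b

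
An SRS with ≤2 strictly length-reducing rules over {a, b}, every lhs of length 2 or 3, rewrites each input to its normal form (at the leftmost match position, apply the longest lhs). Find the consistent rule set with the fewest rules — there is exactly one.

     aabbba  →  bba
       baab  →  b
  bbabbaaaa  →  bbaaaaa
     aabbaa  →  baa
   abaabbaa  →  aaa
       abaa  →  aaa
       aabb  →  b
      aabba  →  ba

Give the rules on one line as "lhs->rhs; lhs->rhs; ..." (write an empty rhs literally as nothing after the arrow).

  | aabbba => bba
  | baab => b
  | bbabbaaaa => bbabaaaa => bbaaaaa
  | aabbaa => baa

aab->; ab->a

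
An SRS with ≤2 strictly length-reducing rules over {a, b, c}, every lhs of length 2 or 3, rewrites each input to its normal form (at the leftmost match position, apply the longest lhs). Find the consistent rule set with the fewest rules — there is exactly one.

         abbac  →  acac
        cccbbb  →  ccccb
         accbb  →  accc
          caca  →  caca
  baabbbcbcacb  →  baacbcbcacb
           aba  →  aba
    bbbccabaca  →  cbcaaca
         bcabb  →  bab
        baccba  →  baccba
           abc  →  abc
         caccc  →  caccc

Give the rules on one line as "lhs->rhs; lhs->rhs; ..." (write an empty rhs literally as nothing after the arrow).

bb->c; cab->a

  | abbac => acac
  | cccbbb => ccccb
  | accbb => accc
  | caca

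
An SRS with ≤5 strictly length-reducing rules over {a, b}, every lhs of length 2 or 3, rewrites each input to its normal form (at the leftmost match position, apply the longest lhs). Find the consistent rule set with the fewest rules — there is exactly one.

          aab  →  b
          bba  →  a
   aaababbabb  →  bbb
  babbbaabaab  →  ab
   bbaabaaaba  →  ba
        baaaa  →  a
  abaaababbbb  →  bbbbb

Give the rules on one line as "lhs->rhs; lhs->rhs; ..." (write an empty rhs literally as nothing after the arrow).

  | aab => b
  | bba => a
  | aaababbabb => ababbabb => abbbabb => bbbabb => babb => bbb
  | babbbaabaab => bbbbaabaab => bbaabaab => aabaab => baab => ab

aa->; abb->bb; baa->a; bba->a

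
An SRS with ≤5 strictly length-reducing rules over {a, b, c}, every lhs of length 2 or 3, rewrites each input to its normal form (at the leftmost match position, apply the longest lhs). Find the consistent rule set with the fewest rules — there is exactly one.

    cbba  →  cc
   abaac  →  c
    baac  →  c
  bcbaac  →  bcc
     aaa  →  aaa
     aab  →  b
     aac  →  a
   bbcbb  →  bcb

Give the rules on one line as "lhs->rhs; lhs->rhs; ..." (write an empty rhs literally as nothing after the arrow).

  | cbba => cba => cc
  | abaac => baac => cac => c
  | baac => cac => c
  | bcbaac => bccac => bcc

ab->b; ac->; ba->c; bb->b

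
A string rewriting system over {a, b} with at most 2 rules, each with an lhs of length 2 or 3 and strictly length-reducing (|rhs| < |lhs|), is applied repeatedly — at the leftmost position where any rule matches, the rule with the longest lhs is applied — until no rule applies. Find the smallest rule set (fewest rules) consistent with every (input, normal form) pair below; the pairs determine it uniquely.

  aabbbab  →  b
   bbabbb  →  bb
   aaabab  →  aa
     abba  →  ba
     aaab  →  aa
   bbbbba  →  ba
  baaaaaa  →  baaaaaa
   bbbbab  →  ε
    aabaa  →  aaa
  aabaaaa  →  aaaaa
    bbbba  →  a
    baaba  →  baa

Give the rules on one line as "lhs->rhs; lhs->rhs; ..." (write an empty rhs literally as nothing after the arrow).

ab->; bba->a

  | aabbbab => abbab => bab => b
  | bbabbb => abbb => bb
  | aaabab => aaab => aa
  | abba => ba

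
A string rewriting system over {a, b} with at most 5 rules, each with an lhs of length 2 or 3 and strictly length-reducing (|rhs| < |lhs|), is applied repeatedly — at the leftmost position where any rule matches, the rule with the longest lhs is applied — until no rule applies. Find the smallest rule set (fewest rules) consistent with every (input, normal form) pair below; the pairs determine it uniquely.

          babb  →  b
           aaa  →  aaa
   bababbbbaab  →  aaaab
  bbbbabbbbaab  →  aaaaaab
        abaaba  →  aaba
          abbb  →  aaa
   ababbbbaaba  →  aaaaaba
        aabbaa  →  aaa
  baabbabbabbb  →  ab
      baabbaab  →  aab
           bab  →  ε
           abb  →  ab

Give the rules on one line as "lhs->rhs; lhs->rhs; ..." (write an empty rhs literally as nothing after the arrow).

baa->a; bab->; bb->b; bbb->aa

  | babb => b
  | aaa
  | bababbbbaab => abbbbaab => aaabaab => aaaab
  | bbbbabbbbaab => aababbbbaab => aabbbaab => aaaaaab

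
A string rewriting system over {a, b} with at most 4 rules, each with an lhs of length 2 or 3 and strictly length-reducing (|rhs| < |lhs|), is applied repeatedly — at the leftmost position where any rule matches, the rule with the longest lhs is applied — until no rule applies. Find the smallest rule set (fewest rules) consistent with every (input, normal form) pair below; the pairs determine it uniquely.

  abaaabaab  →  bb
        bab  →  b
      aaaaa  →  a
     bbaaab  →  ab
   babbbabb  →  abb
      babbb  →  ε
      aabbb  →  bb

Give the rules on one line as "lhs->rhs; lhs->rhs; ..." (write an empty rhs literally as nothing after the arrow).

  | abaaabaab => aaabaab => abaab => aab => bb
  | bab => b
  | aaaaa => aaa => a
  | bbaaab => baab => ab

aa->; aab->bb; ba->; bbb->aa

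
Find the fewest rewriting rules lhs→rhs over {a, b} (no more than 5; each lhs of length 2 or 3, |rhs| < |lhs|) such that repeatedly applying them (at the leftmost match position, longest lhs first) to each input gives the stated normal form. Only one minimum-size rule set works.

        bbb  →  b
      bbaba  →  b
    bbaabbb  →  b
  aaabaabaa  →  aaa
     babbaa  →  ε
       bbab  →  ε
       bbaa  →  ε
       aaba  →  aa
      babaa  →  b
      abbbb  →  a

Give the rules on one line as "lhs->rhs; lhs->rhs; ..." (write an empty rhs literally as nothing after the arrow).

  | bbb => b
  | bbaba => bba => b
  | bbaabbb => babbb => bbb => b
  | aaabaabaa => aaabbaa => aaaba => aaa

ba->; baa->b; bb->; bba->b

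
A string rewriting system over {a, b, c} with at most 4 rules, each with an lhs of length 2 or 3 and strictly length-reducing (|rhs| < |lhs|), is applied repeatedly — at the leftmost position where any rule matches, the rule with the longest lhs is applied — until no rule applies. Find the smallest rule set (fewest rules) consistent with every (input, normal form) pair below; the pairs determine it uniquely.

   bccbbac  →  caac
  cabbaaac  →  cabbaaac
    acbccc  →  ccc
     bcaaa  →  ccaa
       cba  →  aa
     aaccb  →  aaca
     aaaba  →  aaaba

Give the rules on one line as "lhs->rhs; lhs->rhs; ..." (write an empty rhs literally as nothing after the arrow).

  | bccbbac => bcabac => ccbac => caac
  | cabbaaac
  | acbccc => ccc
  | bcaaa => ccaa

acb->; bca->cc; cb->a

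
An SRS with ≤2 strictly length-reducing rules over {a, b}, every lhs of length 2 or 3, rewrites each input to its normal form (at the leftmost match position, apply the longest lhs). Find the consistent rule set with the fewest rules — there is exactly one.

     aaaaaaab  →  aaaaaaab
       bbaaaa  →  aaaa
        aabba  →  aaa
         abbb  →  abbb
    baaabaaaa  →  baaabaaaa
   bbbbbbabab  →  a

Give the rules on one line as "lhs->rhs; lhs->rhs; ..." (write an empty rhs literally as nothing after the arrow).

bab->; bba->a

  | aaaaaaab
  | bbaaaa => aaaa
  | aabba => aaa
  | abbb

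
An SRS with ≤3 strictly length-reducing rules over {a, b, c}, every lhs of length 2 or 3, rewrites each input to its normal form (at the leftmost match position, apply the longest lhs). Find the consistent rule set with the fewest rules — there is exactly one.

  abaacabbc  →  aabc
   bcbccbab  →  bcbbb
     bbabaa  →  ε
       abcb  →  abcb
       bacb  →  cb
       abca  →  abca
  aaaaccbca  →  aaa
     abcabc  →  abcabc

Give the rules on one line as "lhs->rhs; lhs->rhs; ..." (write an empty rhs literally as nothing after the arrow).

  | abaacabbc => aacabbc => aaccc => aabc
  | bcbccbab => bcbbbab => bcbbb
  | bbabaa => bbaa => ba => ε
  | abcb

abb->c; ba->; cc->b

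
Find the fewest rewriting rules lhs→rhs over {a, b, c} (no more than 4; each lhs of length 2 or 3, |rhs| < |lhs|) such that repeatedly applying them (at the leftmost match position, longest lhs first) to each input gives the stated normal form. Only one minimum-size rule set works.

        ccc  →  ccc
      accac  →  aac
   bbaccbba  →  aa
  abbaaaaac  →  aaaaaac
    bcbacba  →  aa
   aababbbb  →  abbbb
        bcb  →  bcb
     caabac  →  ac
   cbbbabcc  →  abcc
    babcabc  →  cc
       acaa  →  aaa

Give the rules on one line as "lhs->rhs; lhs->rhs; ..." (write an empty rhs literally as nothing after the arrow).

aab->c; ba->a; ca->a

  | ccc
  | accac => acac => aac
  | bbaccbba => baccbba => accbba => accba => acca => aca => aa
  | abbaaaaac => abaaaaac => aaaaaac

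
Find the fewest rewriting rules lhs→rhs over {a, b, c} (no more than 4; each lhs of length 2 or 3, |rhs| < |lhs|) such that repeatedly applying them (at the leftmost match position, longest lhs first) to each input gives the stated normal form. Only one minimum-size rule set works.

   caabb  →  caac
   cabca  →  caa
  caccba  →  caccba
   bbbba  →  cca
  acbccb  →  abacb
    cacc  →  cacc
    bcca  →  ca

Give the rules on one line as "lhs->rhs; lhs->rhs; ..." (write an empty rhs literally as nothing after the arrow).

  | caabb => caac
  | cabca => caa
  | caccba
  | bbbba => cbba => cca

bb->c; bc->; cbc->ba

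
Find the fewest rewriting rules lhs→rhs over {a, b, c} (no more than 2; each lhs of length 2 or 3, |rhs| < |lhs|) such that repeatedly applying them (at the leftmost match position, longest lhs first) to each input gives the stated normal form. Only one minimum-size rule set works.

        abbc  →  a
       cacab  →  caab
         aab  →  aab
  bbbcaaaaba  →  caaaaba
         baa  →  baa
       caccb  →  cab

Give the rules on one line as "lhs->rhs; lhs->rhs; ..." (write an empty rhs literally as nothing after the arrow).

  | abbc => abc => ac => a
  | cacab => caab
  | aab
  | bbbcaaaaba => bbcaaaaba => bcaaaaba => caaaaba

ac->a; bc->c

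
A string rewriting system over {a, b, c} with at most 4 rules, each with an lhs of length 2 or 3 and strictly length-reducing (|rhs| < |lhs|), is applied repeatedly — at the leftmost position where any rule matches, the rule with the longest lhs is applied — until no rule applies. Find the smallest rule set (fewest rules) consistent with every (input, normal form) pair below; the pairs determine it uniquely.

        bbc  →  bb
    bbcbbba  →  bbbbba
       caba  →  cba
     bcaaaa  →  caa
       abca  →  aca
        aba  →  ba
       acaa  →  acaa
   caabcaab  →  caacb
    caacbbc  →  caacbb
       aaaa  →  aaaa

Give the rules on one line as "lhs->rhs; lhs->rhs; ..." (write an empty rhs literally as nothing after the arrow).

  | bbc => bb
  | bbcbbba => bbbbba
  | caba => cba
  | bcaaaa => baaaa => caa

ab->b; abc->ac; baa->c; bc->b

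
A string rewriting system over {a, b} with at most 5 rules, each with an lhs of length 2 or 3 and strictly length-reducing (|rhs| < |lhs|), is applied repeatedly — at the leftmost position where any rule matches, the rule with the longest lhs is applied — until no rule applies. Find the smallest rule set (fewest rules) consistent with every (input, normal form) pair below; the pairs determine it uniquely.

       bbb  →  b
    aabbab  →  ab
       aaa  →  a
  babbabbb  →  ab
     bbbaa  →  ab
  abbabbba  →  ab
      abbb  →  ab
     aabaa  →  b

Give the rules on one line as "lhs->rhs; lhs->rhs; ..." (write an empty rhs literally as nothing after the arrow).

aa->; ba->b; bb->b; bba->ab

  | bbb => bb => b
  | aabbab => bbab => abb => ab
  | aaa => a
  | babbabbb => bbbabbb => bbabbb => abbbb => abbb => abb => ab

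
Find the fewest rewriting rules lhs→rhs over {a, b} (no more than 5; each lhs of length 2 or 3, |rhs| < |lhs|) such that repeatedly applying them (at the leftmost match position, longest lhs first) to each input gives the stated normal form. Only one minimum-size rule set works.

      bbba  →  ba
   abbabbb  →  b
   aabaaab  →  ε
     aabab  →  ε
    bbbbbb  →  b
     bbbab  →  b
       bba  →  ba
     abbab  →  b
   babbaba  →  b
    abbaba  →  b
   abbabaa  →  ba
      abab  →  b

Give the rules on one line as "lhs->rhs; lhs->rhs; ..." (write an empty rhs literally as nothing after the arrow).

aaa->a; ab->; aba->; bb->b

  | bbba => bba => ba
  | abbabbb => babbb => bbb => bb => b
  | aabaaab => aaab => ab => ε
  | aabab => ab => ε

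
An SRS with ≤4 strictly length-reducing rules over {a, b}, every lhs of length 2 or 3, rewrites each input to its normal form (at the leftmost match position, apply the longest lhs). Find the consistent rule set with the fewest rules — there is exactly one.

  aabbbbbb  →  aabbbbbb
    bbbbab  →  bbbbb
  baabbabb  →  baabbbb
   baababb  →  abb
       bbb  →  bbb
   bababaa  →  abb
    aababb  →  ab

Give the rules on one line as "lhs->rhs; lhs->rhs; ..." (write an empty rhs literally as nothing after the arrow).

  | aabbbbbb
  | bbbbab => bbbbb
  | baabbabb => baabbbb
  | baababb => baaaab => babab => aaab => abb

aaa->ab; bab->aa; bba->bb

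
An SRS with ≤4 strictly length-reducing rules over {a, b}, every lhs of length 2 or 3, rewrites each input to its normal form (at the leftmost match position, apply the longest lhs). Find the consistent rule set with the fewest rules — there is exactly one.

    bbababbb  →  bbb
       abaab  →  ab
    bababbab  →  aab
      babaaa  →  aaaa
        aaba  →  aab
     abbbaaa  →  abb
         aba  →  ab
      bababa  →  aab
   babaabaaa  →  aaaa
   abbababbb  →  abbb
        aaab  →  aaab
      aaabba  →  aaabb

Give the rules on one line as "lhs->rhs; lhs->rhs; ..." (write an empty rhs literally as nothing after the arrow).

ba->b; baa->; bab->a

  | bbababbb => baabbb => bbb
  | abaab => ab
  | bababbab => aabbab => aaba => aab
  | babaaa => aaaa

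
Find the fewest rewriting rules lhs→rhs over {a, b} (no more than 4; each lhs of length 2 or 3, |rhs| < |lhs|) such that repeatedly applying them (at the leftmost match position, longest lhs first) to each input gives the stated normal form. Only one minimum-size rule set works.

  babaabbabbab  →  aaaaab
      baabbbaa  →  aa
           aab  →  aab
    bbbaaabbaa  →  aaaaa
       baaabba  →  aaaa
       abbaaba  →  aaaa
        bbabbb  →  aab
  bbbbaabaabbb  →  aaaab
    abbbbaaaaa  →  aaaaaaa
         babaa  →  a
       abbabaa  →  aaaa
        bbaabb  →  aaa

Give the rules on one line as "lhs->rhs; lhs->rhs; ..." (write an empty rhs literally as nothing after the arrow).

  | babaabbabbab => baabbabbab => abbabbab => aaabbab => aaaaab
  | baabbbaa => abbbaa => abaa => aa
  | aab
  | bbbaaabbaa => baaabbaa => aabbaa => aaaaa

ba->; bb->; bba->aa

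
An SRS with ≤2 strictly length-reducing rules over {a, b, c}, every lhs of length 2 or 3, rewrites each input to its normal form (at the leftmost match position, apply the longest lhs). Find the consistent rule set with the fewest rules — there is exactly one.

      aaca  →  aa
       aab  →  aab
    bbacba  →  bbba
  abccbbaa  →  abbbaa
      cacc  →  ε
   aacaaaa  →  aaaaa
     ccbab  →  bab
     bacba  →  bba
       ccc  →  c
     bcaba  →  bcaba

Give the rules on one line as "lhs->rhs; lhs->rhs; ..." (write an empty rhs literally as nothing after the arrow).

  | aaca => aa
  | aab
  | bbacba => bbba
  | abccbbaa => abbbaa

ac->; cc->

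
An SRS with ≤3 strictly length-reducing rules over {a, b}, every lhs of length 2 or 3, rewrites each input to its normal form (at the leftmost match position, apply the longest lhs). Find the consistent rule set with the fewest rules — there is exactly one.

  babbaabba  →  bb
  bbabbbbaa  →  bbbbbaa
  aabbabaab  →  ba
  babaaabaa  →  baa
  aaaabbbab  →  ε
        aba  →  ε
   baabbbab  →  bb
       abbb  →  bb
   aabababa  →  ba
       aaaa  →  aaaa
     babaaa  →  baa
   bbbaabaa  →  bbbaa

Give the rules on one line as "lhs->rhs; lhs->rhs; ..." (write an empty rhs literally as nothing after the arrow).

ab->; aba->

  | babbaabba => bbaabba => bbaba => bb
  | bbabbbbaa => bbbbbaa
  | aabbabaab => ababaab => baab => ba
  | babaaabaa => baabaa => baa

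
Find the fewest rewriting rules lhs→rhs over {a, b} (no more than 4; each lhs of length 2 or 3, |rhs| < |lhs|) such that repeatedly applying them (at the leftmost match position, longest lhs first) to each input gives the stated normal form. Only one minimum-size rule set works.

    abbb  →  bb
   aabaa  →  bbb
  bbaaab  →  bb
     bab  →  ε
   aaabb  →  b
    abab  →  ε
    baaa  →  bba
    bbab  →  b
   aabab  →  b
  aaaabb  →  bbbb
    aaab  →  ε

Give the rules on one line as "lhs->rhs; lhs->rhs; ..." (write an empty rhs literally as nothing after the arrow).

aa->b; ab->; bab->

  | abbb => bb
  | aabaa => bbaa => bbb
  | bbaaab => bbbab => bb
  | bab => ε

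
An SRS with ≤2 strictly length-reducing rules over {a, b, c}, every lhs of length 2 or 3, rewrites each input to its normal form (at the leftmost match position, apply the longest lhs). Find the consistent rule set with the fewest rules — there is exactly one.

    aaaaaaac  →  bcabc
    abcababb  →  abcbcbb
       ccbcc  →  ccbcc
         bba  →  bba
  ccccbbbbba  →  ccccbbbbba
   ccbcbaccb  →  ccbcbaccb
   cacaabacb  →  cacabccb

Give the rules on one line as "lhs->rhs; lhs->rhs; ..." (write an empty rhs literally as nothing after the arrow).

  | aaaaaaac => abaaaac => bcaaac => bcabc
  | abcababb => abcbcbb
  | ccbcc
  | bba

aaa->ab; aba->bc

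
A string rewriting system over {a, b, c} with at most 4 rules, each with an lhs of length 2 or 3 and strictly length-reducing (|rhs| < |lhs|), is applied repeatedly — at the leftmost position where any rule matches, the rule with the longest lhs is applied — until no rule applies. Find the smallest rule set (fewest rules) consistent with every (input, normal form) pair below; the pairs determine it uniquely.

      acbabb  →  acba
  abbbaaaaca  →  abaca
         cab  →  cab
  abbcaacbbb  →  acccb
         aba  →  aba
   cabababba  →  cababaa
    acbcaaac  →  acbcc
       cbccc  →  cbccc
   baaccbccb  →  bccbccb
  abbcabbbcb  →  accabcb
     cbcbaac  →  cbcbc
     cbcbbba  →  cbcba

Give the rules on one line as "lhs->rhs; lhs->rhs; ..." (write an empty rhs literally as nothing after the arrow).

  | acbabb => acba
  | abbbaaaaca => abaaaaca => abaca
  | cab
  | abbcaacbbb => accaacbbb => acccbbb => acccb

aaa->; aac->c; bb->; bbc->cc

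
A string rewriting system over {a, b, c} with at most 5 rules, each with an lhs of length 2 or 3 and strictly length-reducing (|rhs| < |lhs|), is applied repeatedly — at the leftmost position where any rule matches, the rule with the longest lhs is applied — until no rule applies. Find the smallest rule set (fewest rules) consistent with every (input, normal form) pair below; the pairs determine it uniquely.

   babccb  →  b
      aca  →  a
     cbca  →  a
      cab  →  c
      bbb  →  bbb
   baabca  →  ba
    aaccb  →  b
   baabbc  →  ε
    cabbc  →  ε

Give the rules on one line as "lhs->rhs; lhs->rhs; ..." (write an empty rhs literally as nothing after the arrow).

  | babccb => bccb => cb => b
  | aca => a
  | cbca => bca => a
  | cab => c

ab->; ac->; bc->; cb->b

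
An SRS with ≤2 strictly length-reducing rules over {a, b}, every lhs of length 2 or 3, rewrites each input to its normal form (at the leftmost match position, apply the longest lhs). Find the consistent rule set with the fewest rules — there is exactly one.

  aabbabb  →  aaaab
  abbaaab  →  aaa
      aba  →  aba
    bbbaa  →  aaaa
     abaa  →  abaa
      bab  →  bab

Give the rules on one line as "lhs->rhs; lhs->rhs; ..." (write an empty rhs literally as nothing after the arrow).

  | aabbabb => aabbbb => aaaab
  | abbaaab => abbaab => abbab => abbb => aaa
  | aba
  | bbbaa => aaaa

bba->bb; bbb->aa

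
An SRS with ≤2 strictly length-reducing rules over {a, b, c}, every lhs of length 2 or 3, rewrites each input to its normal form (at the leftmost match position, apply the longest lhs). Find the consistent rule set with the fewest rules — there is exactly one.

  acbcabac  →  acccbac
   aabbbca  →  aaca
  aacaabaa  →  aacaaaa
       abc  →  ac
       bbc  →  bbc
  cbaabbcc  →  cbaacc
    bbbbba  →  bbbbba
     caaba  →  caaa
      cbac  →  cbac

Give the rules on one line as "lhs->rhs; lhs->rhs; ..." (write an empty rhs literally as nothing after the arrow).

ab->a; bca->cc

  | acbcabac => acccbac
  | aabbbca => aabbca => aabca => aaca
  | aacaabaa => aacaaaa
  | abc => ac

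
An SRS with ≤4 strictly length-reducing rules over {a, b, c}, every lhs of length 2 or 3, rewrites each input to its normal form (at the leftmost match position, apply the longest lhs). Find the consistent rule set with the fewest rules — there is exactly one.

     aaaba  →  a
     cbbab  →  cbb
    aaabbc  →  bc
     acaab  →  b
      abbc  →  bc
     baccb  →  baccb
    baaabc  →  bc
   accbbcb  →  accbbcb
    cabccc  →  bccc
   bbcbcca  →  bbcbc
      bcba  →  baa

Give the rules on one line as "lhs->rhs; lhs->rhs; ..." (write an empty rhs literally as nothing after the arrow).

aab->b; ab->; ca->; cba->aa

  | aaaba => aba => a
  | cbbab => cbb
  | aaabbc => abbc => bc
  | acaab => aab => b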